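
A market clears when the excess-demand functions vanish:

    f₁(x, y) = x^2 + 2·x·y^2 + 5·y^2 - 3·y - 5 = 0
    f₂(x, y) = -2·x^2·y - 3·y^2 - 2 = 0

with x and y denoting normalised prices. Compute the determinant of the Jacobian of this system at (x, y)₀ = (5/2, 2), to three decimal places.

J = [[2·x + 2·y^2, 4·x·y + 10·y - 3], [-4·x·y, -2·x^2 - 6·y]].
At the point, J = [[13.000, 37.000], [-20.000, -24.500]].
det J = 421.500.

421.500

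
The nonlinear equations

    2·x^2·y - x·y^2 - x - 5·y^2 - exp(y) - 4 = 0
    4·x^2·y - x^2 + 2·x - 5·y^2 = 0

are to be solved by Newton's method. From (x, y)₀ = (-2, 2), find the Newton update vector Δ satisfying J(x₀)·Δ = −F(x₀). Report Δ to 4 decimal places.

(0.3164, -1.0566)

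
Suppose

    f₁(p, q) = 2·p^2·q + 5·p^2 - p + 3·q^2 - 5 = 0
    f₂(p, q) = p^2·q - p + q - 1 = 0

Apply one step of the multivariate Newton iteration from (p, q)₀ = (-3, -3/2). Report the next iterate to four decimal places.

(-1.2946, -1.5644)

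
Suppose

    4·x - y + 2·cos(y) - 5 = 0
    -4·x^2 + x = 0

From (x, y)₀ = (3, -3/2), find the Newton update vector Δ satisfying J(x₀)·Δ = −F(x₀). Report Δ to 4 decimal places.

At (3, -3/2): F = (8.641474, -33.0000).
Jacobian J = [[4, -2·sin(y) - 1], [-8·x + 1, 0]].
At the point, J = [[4.0000, 0.994990], [-23.0000, 0.0000]] (det J = 22.884769).
Solving J·Δ = −F gives Δ = (-1.4348, -2.9170).

(-1.4348, -2.9170)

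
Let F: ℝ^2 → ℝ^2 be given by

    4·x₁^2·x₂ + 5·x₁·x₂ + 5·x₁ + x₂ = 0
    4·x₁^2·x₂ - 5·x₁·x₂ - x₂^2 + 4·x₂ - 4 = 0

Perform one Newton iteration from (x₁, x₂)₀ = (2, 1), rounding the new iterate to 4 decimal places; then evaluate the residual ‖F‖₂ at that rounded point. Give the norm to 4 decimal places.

176.4611

At (2, 1): F = (37.0000, 5.0000).
Jacobian J = [[8·x₁·x₂ + 5·x₂ + 5, 4·x₁^2 + 5·x₁ + 1], [8·x₁·x₂ - 5·x₂, 4·x₁^2 - 5·x₁ - 2·x₂ + 4]].
At the point, J = [[26.0000, 27.0000], [11.0000, 8.0000]] (det J = -89.0000).
Solving J·Δ = −F gives Δ = (1.8090, -3.1124).
Then the next iterate is (x₁, x₂)₁ = (3.8090, -2.1124).
Re-evaluating at (3.8090, -2.1124): F = (-145.888919, -99.272037), so ‖F‖₂ = 176.4611.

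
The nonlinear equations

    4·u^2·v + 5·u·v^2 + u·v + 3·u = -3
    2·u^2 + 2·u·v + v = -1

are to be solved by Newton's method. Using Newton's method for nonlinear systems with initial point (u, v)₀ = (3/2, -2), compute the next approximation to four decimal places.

(0.8611, -1.0556)

At (3/2, -2): F = (16.5000, -2.5000).
Jacobian J = [[8·u·v + 5·v^2 + v + 3, 4·u^2 + 10·u·v + u], [4·u + 2·v, 2·u + 1]].
At the point, J = [[-3.0000, -19.5000], [2.0000, 4.0000]] (det J = 27.0000).
Solving J·Δ = −F gives Δ = (-0.6389, 0.9444).
Then the next iterate is (u, v)₁ = (0.8611, -1.0556).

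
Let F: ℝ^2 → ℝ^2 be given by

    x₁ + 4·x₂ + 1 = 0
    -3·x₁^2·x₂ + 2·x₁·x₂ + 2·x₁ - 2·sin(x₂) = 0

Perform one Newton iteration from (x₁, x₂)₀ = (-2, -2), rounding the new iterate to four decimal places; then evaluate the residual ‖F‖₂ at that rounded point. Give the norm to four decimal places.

10.5966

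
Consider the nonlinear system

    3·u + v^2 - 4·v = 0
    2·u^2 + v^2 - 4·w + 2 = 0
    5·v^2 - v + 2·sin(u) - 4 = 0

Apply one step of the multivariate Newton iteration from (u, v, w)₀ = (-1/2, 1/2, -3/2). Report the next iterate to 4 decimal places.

(0.9843, 0.9009, 0.0456)

At (-1/2, 1/2, -3/2): F = (-3.2500, 8.7500, -4.208851).
Jacobian J = [[3, 2·v - 4, 0], [4·u, 2·v, -4], [2·cos(u), 10·v - 1, 0]].
At the point, J = [[3.0000, -3.0000, 0.0000], [-2.0000, 1.0000, -4.0000], [1.755165, 4.0000, 0.0000]] (det J = 69.061981).
Solving J·Δ = −F gives Δ = (1.4843, 0.4009, 1.5456).
Then the next iterate is (u, v, w)₁ = (0.9843, 0.9009, 0.0456).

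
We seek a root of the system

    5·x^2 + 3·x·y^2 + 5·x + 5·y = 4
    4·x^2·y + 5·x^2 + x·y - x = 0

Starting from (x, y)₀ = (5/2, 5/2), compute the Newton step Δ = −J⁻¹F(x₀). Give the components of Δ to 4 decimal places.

(-0.7421, -1.4812)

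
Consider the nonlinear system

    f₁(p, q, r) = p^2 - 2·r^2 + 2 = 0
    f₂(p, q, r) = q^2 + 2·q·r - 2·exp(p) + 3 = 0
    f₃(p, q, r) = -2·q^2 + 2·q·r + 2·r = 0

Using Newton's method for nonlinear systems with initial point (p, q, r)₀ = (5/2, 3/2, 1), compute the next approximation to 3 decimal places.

(2.419, 3.452, 2.461)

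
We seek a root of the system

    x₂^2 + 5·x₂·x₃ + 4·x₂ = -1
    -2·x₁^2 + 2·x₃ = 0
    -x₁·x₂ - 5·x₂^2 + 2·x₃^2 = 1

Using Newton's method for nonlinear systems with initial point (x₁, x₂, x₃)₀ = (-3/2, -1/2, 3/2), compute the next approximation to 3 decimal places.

(-1.051, -0.214, 0.902)

At (-3/2, -1/2, 3/2): F = (-4.500, -1.500, 1.500).
Jacobian J = [[0, 2·x₂ + 5·x₃ + 4, 5·x₂], [-4·x₁, 0, 2], [-x₂, -x₁ - 10·x₂, 4·x₃]].
At the point, J = [[0.000, 10.500, -2.500], [6.000, 0.000, 2.000], [0.500, 6.500, 6.000]] (det J = -465.000).
Solving J·Δ = −F gives Δ = (0.449, 0.286, -0.598).
Then the next iterate is (x₁, x₂, x₃)₁ = (-1.051, -0.214, 0.902).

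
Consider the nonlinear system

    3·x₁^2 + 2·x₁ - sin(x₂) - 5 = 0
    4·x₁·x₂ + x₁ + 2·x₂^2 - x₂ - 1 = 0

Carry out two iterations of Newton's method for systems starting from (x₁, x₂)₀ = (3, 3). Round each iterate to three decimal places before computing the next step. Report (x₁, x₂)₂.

(1.189, 0.592)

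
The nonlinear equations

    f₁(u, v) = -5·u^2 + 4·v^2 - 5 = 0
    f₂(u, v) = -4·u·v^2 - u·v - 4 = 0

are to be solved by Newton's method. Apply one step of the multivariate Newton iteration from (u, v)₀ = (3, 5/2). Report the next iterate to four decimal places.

(1.6455, 1.7182)

At (3, 5/2): F = (-25.0000, -86.5000).
Jacobian J = [[-10·u, 8·v], [-4·v^2 - v, -8·u·v - u]].
At the point, J = [[-30.0000, 20.0000], [-27.5000, -63.0000]] (det J = 2440.0000).
Solving J·Δ = −F gives Δ = (-1.3545, -0.7818).
Then the next iterate is (u, v)₁ = (1.6455, 1.7182).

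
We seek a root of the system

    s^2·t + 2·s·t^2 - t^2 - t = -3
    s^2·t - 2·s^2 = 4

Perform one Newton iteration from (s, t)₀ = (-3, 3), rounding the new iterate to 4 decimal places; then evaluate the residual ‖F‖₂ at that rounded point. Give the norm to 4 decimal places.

6.0465

At (-3, 3): F = (-36.0000, 5.0000).
Jacobian J = [[2·s·t + 2·t^2, s^2 + 4·s·t - 2·t - 1], [2·s·t - 4·s, s^2]].
At the point, J = [[0.0000, -34.0000], [-6.0000, 9.0000]] (det J = -204.0000).
Solving J·Δ = −F gives Δ = (-0.7549, -1.0588).
Then the next iterate is (s, t)₁ = (-3.7549, 1.9412).
Re-evaluating at (-3.7549, 1.9412): F = (-3.638806, -4.829037), so ‖F‖₂ = 6.0465.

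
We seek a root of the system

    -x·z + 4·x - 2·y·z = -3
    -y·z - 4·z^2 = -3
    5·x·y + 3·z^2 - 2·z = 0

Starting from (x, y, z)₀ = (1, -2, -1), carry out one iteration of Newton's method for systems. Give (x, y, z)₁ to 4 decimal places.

(0.1087, -2.2609, -0.6739)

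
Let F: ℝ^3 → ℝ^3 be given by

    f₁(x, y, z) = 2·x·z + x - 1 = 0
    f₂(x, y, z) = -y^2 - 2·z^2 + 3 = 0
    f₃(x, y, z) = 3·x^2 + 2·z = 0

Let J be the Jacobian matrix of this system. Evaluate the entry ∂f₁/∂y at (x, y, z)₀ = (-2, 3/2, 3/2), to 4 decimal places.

0.0000

∂f₁/∂y = 0.
At (-2, 3/2, 3/2) this is 0.0000.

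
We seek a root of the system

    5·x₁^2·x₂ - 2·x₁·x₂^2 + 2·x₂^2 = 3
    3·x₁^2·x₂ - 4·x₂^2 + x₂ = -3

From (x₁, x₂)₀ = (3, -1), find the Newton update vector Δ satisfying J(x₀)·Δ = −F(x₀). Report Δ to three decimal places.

(-1.692, -0.040)

At (3, -1): F = (-52.000, -29.000).
Jacobian J = [[10·x₁·x₂ - 2·x₂^2, 5·x₁^2 - 4·x₁·x₂ + 4·x₂], [6·x₁·x₂, 3·x₁^2 - 8·x₂ + 1]].
At the point, J = [[-32.000, 53.000], [-18.000, 36.000]] (det J = -198.000).
Solving J·Δ = −F gives Δ = (-1.692, -0.040).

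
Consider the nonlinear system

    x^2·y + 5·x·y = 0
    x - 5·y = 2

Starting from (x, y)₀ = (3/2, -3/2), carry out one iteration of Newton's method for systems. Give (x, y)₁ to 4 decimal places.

(1.4030, -0.1194)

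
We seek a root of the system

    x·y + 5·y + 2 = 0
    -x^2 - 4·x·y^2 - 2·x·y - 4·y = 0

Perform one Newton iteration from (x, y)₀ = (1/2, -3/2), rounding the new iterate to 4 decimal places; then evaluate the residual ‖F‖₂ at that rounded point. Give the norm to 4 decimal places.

0.7512

At (1/2, -3/2): F = (-6.2500, 2.7500).
Jacobian J = [[y, x + 5], [-2·x - 4·y^2 - 2·y, -8·x·y - 2·x - 4]].
At the point, J = [[-1.5000, 5.5000], [-7.0000, 1.0000]] (det J = 37.0000).
Solving J·Δ = −F gives Δ = (0.5777, 1.2939).
Then the next iterate is (x, y)₁ = (1.0777, -0.2061).
Re-evaluating at (1.0777, -0.2061): F = (0.747386, -0.075920), so ‖F‖₂ = 0.7512.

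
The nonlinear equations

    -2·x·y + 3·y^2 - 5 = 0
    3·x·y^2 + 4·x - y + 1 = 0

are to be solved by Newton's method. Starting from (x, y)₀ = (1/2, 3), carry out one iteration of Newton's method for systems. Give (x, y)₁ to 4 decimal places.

(0.3652, 1.8348)

At (1/2, 3): F = (19.0000, 13.5000).
Jacobian J = [[-2·y, -2·x + 6·y], [3·y^2 + 4, 6·x·y - 1]].
At the point, J = [[-6.0000, 17.0000], [31.0000, 8.0000]] (det J = -575.0000).
Solving J·Δ = −F gives Δ = (-0.1348, -1.1652).
Then the next iterate is (x, y)₁ = (0.3652, 1.8348).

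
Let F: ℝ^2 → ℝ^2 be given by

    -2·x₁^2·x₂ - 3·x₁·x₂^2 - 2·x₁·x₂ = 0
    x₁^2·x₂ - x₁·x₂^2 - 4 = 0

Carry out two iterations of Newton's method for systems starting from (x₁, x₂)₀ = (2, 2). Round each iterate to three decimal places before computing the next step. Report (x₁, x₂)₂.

At (2, 2): F = (-48.000, -4.000).
Jacobian J = [[-4·x₁·x₂ - 3·x₂^2 - 2·x₂, -2·x₁^2 - 6·x₁·x₂ - 2·x₁], [2·x₁·x₂ - x₂^2, x₁^2 - 2·x₁·x₂]].
At the point, J = [[-32.000, -36.000], [4.000, -4.000]] (det J = 272.000).
Solving J·Δ = −F gives Δ = (-0.176, -1.176).
Then the next iterate is (x₁, x₂)₁ = (1.824, 0.824).
Round to (1.824, 0.824) and repeat: F = (-12.20417, -2.49702), J = [[-9.69683, -19.31981], [2.32698, 0.32102]].
Δ = (1.247, -1.257), so (x₁, x₂)₂ = (3.071, -0.433).

(3.071, -0.433)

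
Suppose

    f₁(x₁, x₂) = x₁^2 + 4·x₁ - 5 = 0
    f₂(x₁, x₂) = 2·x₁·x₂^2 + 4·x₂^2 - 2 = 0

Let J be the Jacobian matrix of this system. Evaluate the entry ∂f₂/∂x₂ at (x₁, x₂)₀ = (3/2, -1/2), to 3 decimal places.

-7.000

∂f₂/∂x₂ = 4·x₁·x₂ + 8·x₂.
At (3/2, -1/2) this is -7.000.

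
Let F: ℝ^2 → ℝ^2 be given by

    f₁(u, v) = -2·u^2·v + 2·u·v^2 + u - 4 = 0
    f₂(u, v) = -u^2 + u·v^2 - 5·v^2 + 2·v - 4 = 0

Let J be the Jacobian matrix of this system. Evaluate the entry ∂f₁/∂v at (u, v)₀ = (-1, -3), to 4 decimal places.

∂f₁/∂v = -2·u^2 + 4·u·v.
At (-1, -3) this is 10.0000.

10.0000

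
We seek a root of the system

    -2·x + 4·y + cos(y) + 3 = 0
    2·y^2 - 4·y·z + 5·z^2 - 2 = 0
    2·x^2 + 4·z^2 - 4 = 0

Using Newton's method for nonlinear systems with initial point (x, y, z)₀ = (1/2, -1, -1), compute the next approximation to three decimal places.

(0.917, -0.526, -0.833)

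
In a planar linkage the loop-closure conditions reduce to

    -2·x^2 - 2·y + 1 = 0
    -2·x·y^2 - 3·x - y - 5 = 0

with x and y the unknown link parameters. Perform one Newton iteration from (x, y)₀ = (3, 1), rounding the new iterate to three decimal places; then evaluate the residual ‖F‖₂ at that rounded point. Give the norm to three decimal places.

10.500

At (3, 1): F = (-19.000, -21.000).
Jacobian J = [[-4·x, -2], [-2·y^2 - 3, -4·x·y - 1]].
At the point, J = [[-12.000, -2.000], [-5.000, -13.000]] (det J = 146.000).
Solving J·Δ = −F gives Δ = (-1.404, -1.075).
Then the next iterate is (x, y)₁ = (1.596, -0.075).
Re-evaluating at (1.596, -0.075): F = (-3.94443, -9.73096), so ‖F‖₂ = 10.500.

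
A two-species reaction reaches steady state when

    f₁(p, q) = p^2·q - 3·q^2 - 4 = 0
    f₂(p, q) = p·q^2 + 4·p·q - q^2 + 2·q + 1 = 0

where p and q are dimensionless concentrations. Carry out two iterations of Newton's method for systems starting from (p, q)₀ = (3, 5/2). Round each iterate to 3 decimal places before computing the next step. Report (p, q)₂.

(2.748, -0.109)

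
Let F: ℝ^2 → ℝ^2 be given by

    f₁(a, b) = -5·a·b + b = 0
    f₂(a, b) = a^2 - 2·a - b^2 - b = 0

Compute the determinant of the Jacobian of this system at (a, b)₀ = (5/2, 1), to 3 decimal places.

49.500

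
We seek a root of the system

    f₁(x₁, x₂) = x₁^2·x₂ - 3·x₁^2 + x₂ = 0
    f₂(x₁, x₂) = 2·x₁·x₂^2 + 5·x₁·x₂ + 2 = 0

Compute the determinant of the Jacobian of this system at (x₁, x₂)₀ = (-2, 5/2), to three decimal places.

J = [[2·x₁·x₂ - 6·x₁, x₁^2 + 1], [2·x₂^2 + 5·x₂, 4·x₁·x₂ + 5·x₁]].
At the point, J = [[2.000, 5.000], [25.000, -30.000]].
det J = -185.000.

-185.000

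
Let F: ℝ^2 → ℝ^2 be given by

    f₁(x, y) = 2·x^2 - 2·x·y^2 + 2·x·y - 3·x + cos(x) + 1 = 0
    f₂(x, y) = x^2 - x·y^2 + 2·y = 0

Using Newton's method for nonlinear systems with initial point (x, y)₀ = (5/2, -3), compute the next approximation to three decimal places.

(1.540, -1.917)

At (5/2, -3): F = (-54.80114, -22.250).
Jacobian J = [[4·x - 2·y^2 + 2·y - sin(x) - 3, -4·x·y + 2·x], [2·x - y^2, -2·x·y + 2]].
At the point, J = [[-17.59847, 35.000], [-4.000, 17.000]] (det J = -159.17403).
Solving J·Δ = −F gives Δ = (-0.960, 1.083).
Then the next iterate is (x, y)₁ = (1.540, -1.917).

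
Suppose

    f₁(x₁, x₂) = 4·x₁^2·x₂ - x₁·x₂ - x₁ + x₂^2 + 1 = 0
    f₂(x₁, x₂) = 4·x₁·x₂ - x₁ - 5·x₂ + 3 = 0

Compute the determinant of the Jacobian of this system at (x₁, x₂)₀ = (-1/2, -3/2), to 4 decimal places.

J = [[8·x₁·x₂ - x₂ - 1, 4·x₁^2 - x₁ + 2·x₂], [4·x₂ - 1, 4·x₁ - 5]].
At the point, J = [[6.5000, -1.5000], [-7.0000, -7.0000]].
det J = -56.0000.

-56.0000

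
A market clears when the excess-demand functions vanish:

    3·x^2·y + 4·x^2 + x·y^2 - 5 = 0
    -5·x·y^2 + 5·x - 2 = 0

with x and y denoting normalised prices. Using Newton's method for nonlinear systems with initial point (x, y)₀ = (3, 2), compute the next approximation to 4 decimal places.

(1.7751, 1.5229)

At (3, 2): F = (97.0000, -47.0000).
Jacobian J = [[6·x·y + 8·x + y^2, 3·x^2 + 2·x·y], [-5·y^2 + 5, -10·x·y]].
At the point, J = [[64.0000, 39.0000], [-15.0000, -60.0000]] (det J = -3255.0000).
Solving J·Δ = −F gives Δ = (-1.2249, -0.4771).
Then the next iterate is (x, y)₁ = (1.7751, 1.5229).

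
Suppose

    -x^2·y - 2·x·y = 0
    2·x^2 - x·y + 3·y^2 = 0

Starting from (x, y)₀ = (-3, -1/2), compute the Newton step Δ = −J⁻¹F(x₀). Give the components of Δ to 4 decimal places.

At (-3, -1/2): F = (1.5000, 17.2500).
Jacobian J = [[-2·x·y - 2·y, -x^2 - 2·x], [4·x - y, -x + 6·y]].
At the point, J = [[-2.0000, -3.0000], [-11.5000, 0.0000]] (det J = -34.5000).
Solving J·Δ = −F gives Δ = (1.5000, -0.5000).

(1.5000, -0.5000)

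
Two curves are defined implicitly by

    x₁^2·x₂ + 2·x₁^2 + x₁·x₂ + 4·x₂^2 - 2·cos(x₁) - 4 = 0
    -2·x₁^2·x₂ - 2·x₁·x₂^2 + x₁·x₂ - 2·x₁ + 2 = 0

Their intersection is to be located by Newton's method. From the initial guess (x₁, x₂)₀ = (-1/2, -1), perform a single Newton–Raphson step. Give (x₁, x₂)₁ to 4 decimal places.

At (-1/2, -1): F = (-1.005165, 5.0000).
Jacobian J = [[2·x₁·x₂ + 4·x₁ + x₂ + 2·sin(x₁), x₁^2 + x₁ + 8·x₂], [-4·x₁·x₂ - 2·x₂^2 + x₂ - 2, -2·x₁^2 - 4·x₁·x₂ + x₁]].
At the point, J = [[-2.958851, -8.2500], [-7.0000, -3.0000]] (det J = -48.873447).
Solving J·Δ = −F gives Δ = (0.9057, -0.4467).
Then the next iterate is (x₁, x₂)₁ = (0.4057, -1.4467).

(0.4057, -1.4467)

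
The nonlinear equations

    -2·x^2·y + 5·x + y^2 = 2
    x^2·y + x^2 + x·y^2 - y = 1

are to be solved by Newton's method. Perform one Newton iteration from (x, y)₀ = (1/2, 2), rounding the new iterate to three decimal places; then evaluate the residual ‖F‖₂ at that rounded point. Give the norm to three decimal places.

1.544

At (1/2, 2): F = (3.500, -0.250).
Jacobian J = [[-4·x·y + 5, -2·x^2 + 2·y], [2·x·y + 2·x + y^2, x^2 + 2·x·y - 1]].
At the point, J = [[1.000, 3.500], [7.000, 1.250]] (det J = -23.250).
Solving J·Δ = −F gives Δ = (0.226, -1.065).
Then the next iterate is (x, y)₁ = (0.726, 0.935).
Re-evaluating at (0.726, 0.935): F = (1.51859, -0.28042), so ‖F‖₂ = 1.544.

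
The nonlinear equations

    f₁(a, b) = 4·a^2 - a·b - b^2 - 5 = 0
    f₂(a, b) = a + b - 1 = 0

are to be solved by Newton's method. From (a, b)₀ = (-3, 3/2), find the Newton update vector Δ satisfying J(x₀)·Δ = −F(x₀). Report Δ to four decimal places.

At (-3, 3/2): F = (33.2500, -2.5000).
Jacobian J = [[8·a - b, -a - 2·b], [1, 1]].
At the point, J = [[-25.5000, 0.0000], [1.0000, 1.0000]] (det J = -25.5000).
Solving J·Δ = −F gives Δ = (1.3039, 1.1961).

(1.3039, 1.1961)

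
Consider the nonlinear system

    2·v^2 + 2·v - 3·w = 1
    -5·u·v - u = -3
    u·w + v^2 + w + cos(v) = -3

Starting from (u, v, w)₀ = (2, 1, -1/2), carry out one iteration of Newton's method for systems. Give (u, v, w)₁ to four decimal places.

At (2, 1, -1/2): F = (4.5000, -9.0000, 3.040302).
Jacobian J = [[0, 4·v + 2, -3], [-5·v - 1, -5·u, 0], [w, 2·v - sin(v), u + 1]].
At the point, J = [[0.0000, 6.0000, -3.0000], [-6.0000, -10.0000, 0.0000], [-0.5000, 1.158529, 3.0000]] (det J = 143.853522).
Solving J·Δ = −F gives Δ = (0.2289, -1.0373, -0.5747).
Then the next iterate is (u, v, w)₁ = (2.2289, -0.0373, -1.0747).

(2.2289, -0.0373, -1.0747)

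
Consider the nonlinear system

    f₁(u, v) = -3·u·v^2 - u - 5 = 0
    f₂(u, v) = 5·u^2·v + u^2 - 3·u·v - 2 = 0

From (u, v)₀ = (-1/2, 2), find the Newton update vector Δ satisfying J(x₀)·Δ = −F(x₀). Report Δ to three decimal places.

At (-1/2, 2): F = (1.500, 3.750).
Jacobian J = [[-3·v^2 - 1, -6·u·v], [10·u·v + 2·u - 3·v, 5·u^2 - 3·u]].
At the point, J = [[-13.000, 6.000], [-17.000, 2.750]] (det J = 66.250).
Solving J·Δ = −F gives Δ = (0.277, 0.351).

(0.277, 0.351)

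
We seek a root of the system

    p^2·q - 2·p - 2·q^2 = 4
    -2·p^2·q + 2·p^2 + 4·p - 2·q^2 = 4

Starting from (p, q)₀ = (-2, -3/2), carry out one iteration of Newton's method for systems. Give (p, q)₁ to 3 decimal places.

(-1.908, -0.487)

At (-2, -3/2): F = (-10.500, 3.500).
Jacobian J = [[2·p·q - 2, p^2 - 4·q], [-4·p·q + 4·p + 4, -2·p^2 - 4·q]].
At the point, J = [[4.000, 10.000], [-16.000, -2.000]] (det J = 152.000).
Solving J·Δ = −F gives Δ = (0.092, 1.013).
Then the next iterate is (p, q)₁ = (-1.908, -0.487).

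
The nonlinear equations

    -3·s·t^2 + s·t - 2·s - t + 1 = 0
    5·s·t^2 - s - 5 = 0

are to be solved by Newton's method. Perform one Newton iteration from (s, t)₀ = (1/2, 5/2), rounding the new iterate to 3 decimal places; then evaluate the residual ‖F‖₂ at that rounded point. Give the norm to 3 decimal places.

1341.152

At (1/2, 5/2): F = (-10.625, 10.125).
Jacobian J = [[-3·t^2 + t - 2, -6·s·t + s - 1], [5·t^2 - 1, 10·s·t]].
At the point, J = [[-18.250, -8.000], [30.250, 12.500]] (det J = 13.875).
Solving J·Δ = −F gives Δ = (3.734, -9.847).
Then the next iterate is (s, t)₁ = (4.234, -7.347).
Re-evaluating at (4.234, -7.347): F = (-716.86195, 1133.48892), so ‖F‖₂ = 1341.152.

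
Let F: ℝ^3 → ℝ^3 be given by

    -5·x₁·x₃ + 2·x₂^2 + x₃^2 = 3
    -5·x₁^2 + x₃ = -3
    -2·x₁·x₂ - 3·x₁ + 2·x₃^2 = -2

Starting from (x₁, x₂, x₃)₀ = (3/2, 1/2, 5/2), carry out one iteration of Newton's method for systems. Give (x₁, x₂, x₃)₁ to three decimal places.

(1.191, 7.463, 3.615)

At (3/2, 1/2, 5/2): F = (-15.000, -5.750, 8.500).
Jacobian J = [[-5·x₃, 4·x₂, -5·x₁ + 2·x₃], [-10·x₁, 0, 1], [-2·x₂ - 3, -2·x₁, 4·x₃]].
At the point, J = [[-12.500, 2.000, -2.500], [-15.000, 0.000, 1.000], [-4.000, -3.000, 10.000]] (det J = 142.000).
Solving J·Δ = −F gives Δ = (-0.309, 6.963, 1.115).
Then the next iterate is (x₁, x₂, x₃)₁ = (1.191, 7.463, 3.615).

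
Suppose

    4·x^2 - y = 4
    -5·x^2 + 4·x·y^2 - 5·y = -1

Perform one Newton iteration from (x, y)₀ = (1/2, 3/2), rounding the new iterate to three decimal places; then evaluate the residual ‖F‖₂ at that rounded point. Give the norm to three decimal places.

At (1/2, 3/2): F = (-4.500, -3.250).
Jacobian J = [[8·x, -1], [-10·x + 4·y^2, 8·x·y - 5]].
At the point, J = [[4.000, -1.000], [4.000, 1.000]] (det J = 8.000).
Solving J·Δ = −F gives Δ = (0.969, -0.625).
Then the next iterate is (x, y)₁ = (1.469, 0.875).
Re-evaluating at (1.469, 0.875): F = (3.75684, -9.66599), so ‖F‖₂ = 10.370.

10.370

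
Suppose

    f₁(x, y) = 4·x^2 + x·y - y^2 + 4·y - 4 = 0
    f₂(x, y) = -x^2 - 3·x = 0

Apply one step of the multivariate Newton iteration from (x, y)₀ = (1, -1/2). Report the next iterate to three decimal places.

At (1, -1/2): F = (-2.750, -4.000).
Jacobian J = [[8·x + y, x - 2·y + 4], [-2·x - 3, 0]].
At the point, J = [[7.500, 6.000], [-5.000, 0.000]] (det J = 30.000).
Solving J·Δ = −F gives Δ = (-0.800, 1.458).
Then the next iterate is (x, y)₁ = (0.200, 0.958).

(0.200, 0.958)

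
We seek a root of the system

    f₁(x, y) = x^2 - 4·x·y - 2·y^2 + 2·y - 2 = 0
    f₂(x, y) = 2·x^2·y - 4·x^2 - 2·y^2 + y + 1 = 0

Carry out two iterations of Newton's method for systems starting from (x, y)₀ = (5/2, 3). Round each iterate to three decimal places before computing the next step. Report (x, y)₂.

(0.690, 0.278)

At (5/2, 3): F = (-37.750, -1.500).
Jacobian J = [[2·x - 4·y, -4·x - 4·y + 2], [4·x·y - 8·x, 2·x^2 - 4·y + 1]].
At the point, J = [[-7.000, -20.000], [10.000, 1.500]] (det J = 189.500).
Solving J·Δ = −F gives Δ = (0.457, -2.047).
Then the next iterate is (x, y)₁ = (2.957, 0.953).
Round to (2.957, 0.953) and repeat: F = (-4.43865, -18.17304), J = [[2.102, -13.640], [-12.38392, 14.67570]].
Δ = (-2.267, -0.675), so (x, y)₂ = (0.690, 0.278).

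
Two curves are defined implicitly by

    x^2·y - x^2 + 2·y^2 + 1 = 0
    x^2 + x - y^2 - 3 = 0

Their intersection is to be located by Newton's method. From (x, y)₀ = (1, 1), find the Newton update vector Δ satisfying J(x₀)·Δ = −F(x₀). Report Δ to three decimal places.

(0.267, -0.600)

At (1, 1): F = (3.000, -2.000).
Jacobian J = [[2·x·y - 2·x, x^2 + 4·y], [2·x + 1, -2·y]].
At the point, J = [[0.000, 5.000], [3.000, -2.000]] (det J = -15.000).
Solving J·Δ = −F gives Δ = (0.267, -0.600).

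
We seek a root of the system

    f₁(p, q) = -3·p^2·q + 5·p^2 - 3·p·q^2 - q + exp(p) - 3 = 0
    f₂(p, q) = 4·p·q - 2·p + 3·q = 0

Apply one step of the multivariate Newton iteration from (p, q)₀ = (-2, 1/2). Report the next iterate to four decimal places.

(-1.3133, 0.8000)

At (-2, 1/2): F = (12.135335, 1.5000).
Jacobian J = [[-6·p·q + 10·p - 3·q^2 + exp(p), -3·p^2 - 6·p·q - 1], [4·q - 2, 4·p + 3]].
At the point, J = [[-14.614665, -7.0000], [0.0000, -5.0000]] (det J = 73.073324).
Solving J·Δ = −F gives Δ = (0.6867, 0.3000).
Then the next iterate is (p, q)₁ = (-1.3133, 0.8000).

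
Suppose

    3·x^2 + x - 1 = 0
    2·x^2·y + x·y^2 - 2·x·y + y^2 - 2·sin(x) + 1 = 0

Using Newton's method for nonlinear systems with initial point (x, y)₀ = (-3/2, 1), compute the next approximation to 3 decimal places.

(-0.969, 0.046)

At (-3/2, 1): F = (4.250, 9.99499).
Jacobian J = [[6·x + 1, 0], [4·x·y + y^2 - 2·y - 2·cos(x), 2·x^2 + 2·x·y - 2·x + 2·y]].
At the point, J = [[-8.000, 0.000], [-7.14147, 6.500]] (det J = -52.000).
Solving J·Δ = −F gives Δ = (0.531, -0.954).
Then the next iterate is (x, y)₁ = (-0.969, 0.046).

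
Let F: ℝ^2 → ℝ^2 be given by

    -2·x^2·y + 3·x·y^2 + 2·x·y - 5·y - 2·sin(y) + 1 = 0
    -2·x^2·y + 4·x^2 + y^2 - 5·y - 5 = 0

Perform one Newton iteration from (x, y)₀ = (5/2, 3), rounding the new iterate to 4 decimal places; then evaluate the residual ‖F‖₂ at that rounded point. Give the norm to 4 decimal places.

12.2064

At (5/2, 3): F = (30.717760, -23.5000).
Jacobian J = [[-4·x·y + 3·y^2 + 2·y, -2·x^2 + 6·x·y + 2·x - 2·cos(y) - 5], [-4·x·y + 8·x, -2·x^2 + 2·y - 5]].
At the point, J = [[3.0000, 34.479985], [-10.0000, -11.5000]] (det J = 310.299850).
Solving J·Δ = −F gives Δ = (-1.4729, -0.7627).
Then the next iterate is (x, y)₁ = (1.0271, 2.2373).
Re-evaluating at (1.0271, 2.2373): F = (3.540458, -11.681661), so ‖F‖₂ = 12.2064.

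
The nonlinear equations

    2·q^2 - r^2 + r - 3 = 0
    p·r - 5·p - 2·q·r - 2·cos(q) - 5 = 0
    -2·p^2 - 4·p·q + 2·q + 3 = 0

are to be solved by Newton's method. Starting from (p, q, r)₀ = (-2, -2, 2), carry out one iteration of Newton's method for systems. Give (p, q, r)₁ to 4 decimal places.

(-0.9189, -1.2298, 0.9462)

At (-2, -2, 2): F = (3.0000, 9.832294, -25.0000).
Jacobian J = [[0, 4·q, -2·r + 1], [r - 5, -2·r + 2·sin(q), p - 2·q], [-4·p - 4·q, -4·p + 2, 0]].
At the point, J = [[0.0000, -8.0000, -3.0000], [-3.0000, -5.818595, 2.0000], [16.0000, 10.0000, 0.0000]] (det J = -445.292553).
Solving J·Δ = −F gives Δ = (1.0811, 0.7702, -1.0538).
Then the next iterate is (p, q, r)₁ = (-0.9189, -1.2298, 0.9462).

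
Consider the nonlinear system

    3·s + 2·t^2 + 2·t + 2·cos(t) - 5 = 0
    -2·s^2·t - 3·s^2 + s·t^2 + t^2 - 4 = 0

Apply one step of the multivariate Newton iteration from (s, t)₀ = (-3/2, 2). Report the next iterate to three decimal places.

(-0.754, 1.523)

At (-3/2, 2): F = (1.66771, -21.750).
Jacobian J = [[3, 4·t - 2·sin(t) + 2], [-4·s·t - 6·s + t^2, -2·s^2 + 2·s·t + 2·t]].
At the point, J = [[3.000, 8.18141], [25.000, -6.500]] (det J = -224.03513).
Solving J·Δ = −F gives Δ = (0.746, -0.477).
Then the next iterate is (s, t)₁ = (-0.754, 1.523).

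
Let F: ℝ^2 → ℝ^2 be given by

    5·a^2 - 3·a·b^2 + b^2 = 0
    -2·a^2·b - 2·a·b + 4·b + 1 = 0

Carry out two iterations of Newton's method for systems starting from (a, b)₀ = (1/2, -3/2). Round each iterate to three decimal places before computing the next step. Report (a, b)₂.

(0.924, -1.669)

At (1/2, -3/2): F = (0.125, -2.750).
Jacobian J = [[10·a - 3·b^2, -6·a·b + 2·b], [-4·a·b - 2·b, -2·a^2 - 2·a + 4]].
At the point, J = [[-1.750, 1.500], [6.000, 2.500]] (det J = -13.375).
Solving J·Δ = −F gives Δ = (0.332, 0.304).
Then the next iterate is (a, b)₁ = (0.832, -1.196).
Round to (0.832, -1.196) and repeat: F = (1.32122, -0.13806), J = [[4.02875, 3.57843], [6.37229, 0.95155]].
Δ = (0.092, -0.473), so (a, b)₂ = (0.924, -1.669).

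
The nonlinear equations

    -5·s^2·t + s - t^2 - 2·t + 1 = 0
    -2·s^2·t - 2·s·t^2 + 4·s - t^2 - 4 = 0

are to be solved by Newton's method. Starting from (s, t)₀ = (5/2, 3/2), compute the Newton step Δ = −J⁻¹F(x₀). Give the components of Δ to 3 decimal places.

(-0.964, -0.371)

At (5/2, 3/2): F = (-48.625, -26.250).
Jacobian J = [[-10·s·t + 1, -5·s^2 - 2·t - 2], [-4·s·t - 2·t^2 + 4, -2·s^2 - 4·s·t - 2·t]].
At the point, J = [[-36.500, -36.250], [-15.500, -30.500]] (det J = 551.375).
Solving J·Δ = −F gives Δ = (-0.964, -0.371).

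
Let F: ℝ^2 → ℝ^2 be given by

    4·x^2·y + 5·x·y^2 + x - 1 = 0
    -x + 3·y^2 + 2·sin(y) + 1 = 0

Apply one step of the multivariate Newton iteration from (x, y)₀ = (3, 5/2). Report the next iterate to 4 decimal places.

(2.6314, 1.1329)

At (3, 5/2): F = (185.7500, 17.946944).
Jacobian J = [[8·x·y + 5·y^2 + 1, 4·x^2 + 10·x·y], [-1, 6·y + 2·cos(y)]].
At the point, J = [[92.2500, 111.0000], [-1.0000, 13.397713]] (det J = 1346.939003).
Solving J·Δ = −F gives Δ = (-0.3686, -1.3671).
Then the next iterate is (x, y)₁ = (2.6314, 1.1329).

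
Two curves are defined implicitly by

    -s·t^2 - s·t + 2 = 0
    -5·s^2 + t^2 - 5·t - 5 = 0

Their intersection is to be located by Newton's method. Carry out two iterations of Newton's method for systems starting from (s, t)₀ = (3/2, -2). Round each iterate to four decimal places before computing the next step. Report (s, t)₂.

At (3/2, -2): F = (-1.0000, -2.2500).
Jacobian J = [[-t^2 - t, -2·s·t - s], [-10·s, 2·t - 5]].
At the point, J = [[-2.0000, 4.5000], [-15.0000, -9.0000]] (det J = 85.5000).
Solving J·Δ = −F gives Δ = (-0.2237, 0.1228).
Then the next iterate is (s, t)₁ = (1.2763, -1.8772).
Round to (1.2763, -1.8772) and repeat: F = (-0.101657, -0.234829), J = [[-1.646680, 3.515441], [-12.7630, -8.7544]].
Δ = (-0.0289, 0.0154), so (s, t)₂ = (1.2474, -1.8618).

(1.2474, -1.8618)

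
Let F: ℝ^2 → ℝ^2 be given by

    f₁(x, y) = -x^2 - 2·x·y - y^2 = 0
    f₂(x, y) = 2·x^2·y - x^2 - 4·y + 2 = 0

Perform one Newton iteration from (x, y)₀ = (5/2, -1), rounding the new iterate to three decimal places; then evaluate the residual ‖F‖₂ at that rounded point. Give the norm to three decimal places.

At (5/2, -1): F = (-2.250, -12.750).
Jacobian J = [[-2·x - 2·y, -2·x - 2·y], [4·x·y - 2·x, 2·x^2 - 4]].
At the point, J = [[-3.000, -3.000], [-15.000, 8.500]] (det J = -70.500).
Solving J·Δ = −F gives Δ = (-0.814, 0.064).
Then the next iterate is (x, y)₁ = (1.686, -0.936).
Re-evaluating at (1.686, -0.936): F = (-0.56250, -2.41994), so ‖F‖₂ = 2.484.

2.484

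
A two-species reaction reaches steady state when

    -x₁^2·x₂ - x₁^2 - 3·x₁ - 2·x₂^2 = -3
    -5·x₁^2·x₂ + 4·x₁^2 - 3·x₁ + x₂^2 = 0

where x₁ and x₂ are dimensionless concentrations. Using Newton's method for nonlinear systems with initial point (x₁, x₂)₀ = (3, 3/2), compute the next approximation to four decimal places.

At (3, 3/2): F = (-33.0000, -38.2500).
Jacobian J = [[-2·x₁·x₂ - 2·x₁ - 3, -x₁^2 - 4·x₂], [-10·x₁·x₂ + 8·x₁ - 3, -5·x₁^2 + 2·x₂]].
At the point, J = [[-18.0000, -15.0000], [-24.0000, -42.0000]] (det J = 396.0000).
Solving J·Δ = −F gives Δ = (-2.0511, 0.2614).
Then the next iterate is (x₁, x₂)₁ = (0.9489, 1.7614).

(0.9489, 1.7614)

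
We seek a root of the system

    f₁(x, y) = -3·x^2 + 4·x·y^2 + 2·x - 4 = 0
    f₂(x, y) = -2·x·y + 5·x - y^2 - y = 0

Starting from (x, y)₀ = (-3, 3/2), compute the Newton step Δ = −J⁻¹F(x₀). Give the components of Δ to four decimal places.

(3.6846, 1.1904)

At (-3, 3/2): F = (-64.0000, -9.7500).
Jacobian J = [[-6·x + 4·y^2 + 2, 8·x·y], [-2·y + 5, -2·x - 2·y - 1]].
At the point, J = [[29.0000, -36.0000], [2.0000, 2.0000]] (det J = 130.0000).
Solving J·Δ = −F gives Δ = (3.6846, 1.1904).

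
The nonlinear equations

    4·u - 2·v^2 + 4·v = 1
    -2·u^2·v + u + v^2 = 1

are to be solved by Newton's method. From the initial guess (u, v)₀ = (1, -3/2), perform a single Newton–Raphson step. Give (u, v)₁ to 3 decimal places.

(0.833, -0.683)

At (1, -3/2): F = (-7.500, 5.250).
Jacobian J = [[4, -4·v + 4], [-4·u·v + 1, -2·u^2 + 2·v]].
At the point, J = [[4.000, 10.000], [7.000, -5.000]] (det J = -90.000).
Solving J·Δ = −F gives Δ = (-0.167, 0.817).
Then the next iterate is (u, v)₁ = (0.833, -0.683).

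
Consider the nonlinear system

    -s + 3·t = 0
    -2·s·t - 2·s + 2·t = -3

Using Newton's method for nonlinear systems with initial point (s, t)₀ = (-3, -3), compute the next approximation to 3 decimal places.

(-3.150, -1.050)

At (-3, -3): F = (-6.000, -15.000).
Jacobian J = [[-1, 3], [-2·t - 2, -2·s + 2]].
At the point, J = [[-1.000, 3.000], [4.000, 8.000]] (det J = -20.000).
Solving J·Δ = −F gives Δ = (-0.150, 1.950).
Then the next iterate is (s, t)₁ = (-3.150, -1.050).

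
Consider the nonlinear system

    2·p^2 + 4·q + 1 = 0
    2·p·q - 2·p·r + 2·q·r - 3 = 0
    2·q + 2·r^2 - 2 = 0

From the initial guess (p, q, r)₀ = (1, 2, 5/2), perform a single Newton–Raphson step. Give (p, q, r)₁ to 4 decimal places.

At (1, 2, 5/2): F = (11.0000, 6.0000, 14.5000).
Jacobian J = [[4·p, 4, 0], [2·q - 2·r, 2·p + 2·r, -2·p + 2·q], [0, 2, 4·r]].
At the point, J = [[4.0000, 4.0000, 0.0000], [-1.0000, 7.0000, 2.0000], [0.0000, 2.0000, 10.0000]] (det J = 304.0000).
Solving J·Δ = −F gives Δ = (-1.9803, -0.7697, -1.2961).
Then the next iterate is (p, q, r)₁ = (-0.9803, 1.2303, 1.2039).

(-0.9803, 1.2303, 1.2039)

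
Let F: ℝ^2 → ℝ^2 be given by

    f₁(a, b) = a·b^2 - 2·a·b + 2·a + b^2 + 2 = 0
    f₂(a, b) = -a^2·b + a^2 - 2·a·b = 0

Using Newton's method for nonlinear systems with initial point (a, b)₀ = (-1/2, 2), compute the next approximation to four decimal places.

(-0.3571, 0.2381)

At (-1/2, 2): F = (5.0000, 1.7500).
Jacobian J = [[b^2 - 2·b + 2, 2·a·b - 2·a + 2·b], [-2·a·b + 2·a - 2·b, -a^2 - 2·a]].
At the point, J = [[2.0000, 3.0000], [-3.0000, 0.7500]] (det J = 10.5000).
Solving J·Δ = −F gives Δ = (0.1429, -1.7619).
Then the next iterate is (a, b)₁ = (-0.3571, 0.2381).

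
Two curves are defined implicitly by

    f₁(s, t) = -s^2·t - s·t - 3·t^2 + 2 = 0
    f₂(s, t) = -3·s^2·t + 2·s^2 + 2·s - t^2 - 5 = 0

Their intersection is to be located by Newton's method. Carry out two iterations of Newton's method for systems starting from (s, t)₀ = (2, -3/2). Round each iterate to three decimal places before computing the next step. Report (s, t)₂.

(0.959, -1.163)

At (2, -3/2): F = (4.250, 22.750).
Jacobian J = [[-2·s·t - t, -s^2 - s - 6·t], [-6·s·t + 4·s + 2, -3·s^2 - 2·t]].
At the point, J = [[7.500, 3.000], [28.000, -9.000]] (det J = -151.500).
Solving J·Δ = −F gives Δ = (-0.703, 0.341).
Then the next iterate is (s, t)₁ = (1.297, -1.159).
Round to (1.297, -1.159) and repeat: F = (1.42306, 5.46418), J = [[4.16545, 3.97479], [16.20734, -2.72863]].
Δ = (-0.338, -0.004), so (s, t)₂ = (0.959, -1.163).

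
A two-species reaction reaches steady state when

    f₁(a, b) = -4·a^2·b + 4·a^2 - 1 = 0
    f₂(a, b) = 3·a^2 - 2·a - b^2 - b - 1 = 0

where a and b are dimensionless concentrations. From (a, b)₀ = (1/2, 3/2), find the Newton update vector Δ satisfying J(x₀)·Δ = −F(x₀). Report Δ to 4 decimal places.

(-0.1111, -1.2778)

At (1/2, 3/2): F = (-1.5000, -5.0000).
Jacobian J = [[-8·a·b + 8·a, -4·a^2], [6·a - 2, -2·b - 1]].
At the point, J = [[-2.0000, -1.0000], [1.0000, -4.0000]] (det J = 9.0000).
Solving J·Δ = −F gives Δ = (-0.1111, -1.2778).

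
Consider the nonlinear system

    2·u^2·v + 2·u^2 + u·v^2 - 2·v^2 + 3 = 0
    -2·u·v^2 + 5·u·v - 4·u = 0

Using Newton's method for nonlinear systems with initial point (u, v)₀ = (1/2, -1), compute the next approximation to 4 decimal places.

(-0.1047, -1.2558)

At (1/2, -1): F = (1.5000, -5.5000).
Jacobian J = [[4·u·v + 4·u + v^2, 2·u^2 + 2·u·v - 4·v], [-2·v^2 + 5·v - 4, -4·u·v + 5·u]].
At the point, J = [[1.0000, 3.5000], [-11.0000, 4.5000]] (det J = 43.0000).
Solving J·Δ = −F gives Δ = (-0.6047, -0.2558).
Then the next iterate is (u, v)₁ = (-0.1047, -1.2558).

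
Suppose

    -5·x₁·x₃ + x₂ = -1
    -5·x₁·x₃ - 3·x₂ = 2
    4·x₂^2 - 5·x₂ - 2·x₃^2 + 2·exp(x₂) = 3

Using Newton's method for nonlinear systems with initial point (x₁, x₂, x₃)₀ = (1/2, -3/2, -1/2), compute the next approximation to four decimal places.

(-0.6155, -0.7500, -1.0155)

At (1/2, -3/2, -1/2): F = (0.7500, 3.7500, 13.446260).
Jacobian J = [[-5·x₃, 1, -5·x₁], [-5·x₃, -3, -5·x₁], [0, 8·x₂ + 2·exp(x₂) - 5, -4·x₃]].
At the point, J = [[2.5000, 1.0000, -2.5000], [2.5000, -3.0000, -2.5000], [0.0000, -16.553740, 2.0000]] (det J = -20.0000).
Solving J·Δ = −F gives Δ = (-1.1155, 0.7500, -0.5155).
Then the next iterate is (x₁, x₂, x₃)₁ = (-0.6155, -0.7500, -1.0155).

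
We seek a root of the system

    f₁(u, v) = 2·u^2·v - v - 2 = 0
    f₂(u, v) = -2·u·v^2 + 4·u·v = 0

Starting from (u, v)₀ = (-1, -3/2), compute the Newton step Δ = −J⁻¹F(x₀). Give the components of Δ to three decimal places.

(0.495, 0.530)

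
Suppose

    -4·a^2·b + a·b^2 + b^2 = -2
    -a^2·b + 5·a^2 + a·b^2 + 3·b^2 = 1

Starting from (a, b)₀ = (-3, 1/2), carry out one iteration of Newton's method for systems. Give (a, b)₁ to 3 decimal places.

(-1.536, 0.538)

At (-3, 1/2): F = (-16.500, 39.500).
Jacobian J = [[-8·a·b + b^2, -4·a^2 + 2·a·b + 2·b], [-2·a·b + 10·a + b^2, -a^2 + 2·a·b + 6·b]].
At the point, J = [[12.250, -38.000], [-26.750, -9.000]] (det J = -1126.750).
Solving J·Δ = −F gives Δ = (1.464, 0.038).
Then the next iterate is (a, b)₁ = (-1.536, 0.538).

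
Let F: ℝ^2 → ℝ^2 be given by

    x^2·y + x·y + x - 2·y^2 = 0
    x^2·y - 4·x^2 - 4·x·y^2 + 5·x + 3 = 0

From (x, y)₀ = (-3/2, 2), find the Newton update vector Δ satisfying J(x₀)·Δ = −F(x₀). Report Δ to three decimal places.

(-0.880, -0.739)

At (-3/2, 2): F = (-8.000, 15.000).
Jacobian J = [[2·x·y + y + 1, x^2 + x - 4·y], [2·x·y - 8·x - 4·y^2 + 5, x^2 - 8·x·y]].
At the point, J = [[-3.000, -7.250], [-5.000, 26.250]] (det J = -115.000).
Solving J·Δ = −F gives Δ = (-0.880, -0.739).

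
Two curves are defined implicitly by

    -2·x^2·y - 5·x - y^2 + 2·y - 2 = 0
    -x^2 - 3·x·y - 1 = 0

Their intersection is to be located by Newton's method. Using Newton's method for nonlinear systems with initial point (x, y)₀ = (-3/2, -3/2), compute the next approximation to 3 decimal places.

(-0.953, -0.189)

At (-3/2, -3/2): F = (7.000, -10.000).
Jacobian J = [[-4·x·y - 5, -2·x^2 - 2·y + 2], [-2·x - 3·y, -3·x]].
At the point, J = [[-14.000, 0.500], [7.500, 4.500]] (det J = -66.750).
Solving J·Δ = −F gives Δ = (0.547, 1.311).
Then the next iterate is (x, y)₁ = (-0.953, -0.189).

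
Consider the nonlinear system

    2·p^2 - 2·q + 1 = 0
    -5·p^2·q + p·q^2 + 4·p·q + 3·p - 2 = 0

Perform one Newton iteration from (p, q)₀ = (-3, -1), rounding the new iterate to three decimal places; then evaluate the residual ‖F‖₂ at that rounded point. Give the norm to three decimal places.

9.746

At (-3, -1): F = (21.000, 43.000).
Jacobian J = [[4·p, -2], [-10·p·q + q^2 + 4·q + 3, -5·p^2 + 2·p·q + 4·p]].
At the point, J = [[-12.000, -2.000], [-30.000, -51.000]] (det J = 552.000).
Solving J·Δ = −F gives Δ = (1.784, -0.207).
Then the next iterate is (p, q)₁ = (-1.216, -1.207).
Re-evaluating at (-1.216, -1.207): F = (6.37131, 7.37501), so ‖F‖₂ = 9.746.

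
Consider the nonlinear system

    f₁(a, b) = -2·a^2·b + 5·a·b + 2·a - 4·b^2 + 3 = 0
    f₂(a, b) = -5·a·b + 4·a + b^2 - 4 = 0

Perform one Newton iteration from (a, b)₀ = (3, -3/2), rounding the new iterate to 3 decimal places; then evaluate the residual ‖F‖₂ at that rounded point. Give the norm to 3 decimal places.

8.967

At (3, -3/2): F = (4.500, 32.750).
Jacobian J = [[-4·a·b + 5·b + 2, -2·a^2 + 5·a - 8·b], [-5·b + 4, -5·a + 2·b]].
At the point, J = [[12.500, 9.000], [11.500, -18.000]] (det J = -328.500).
Solving J·Δ = −F gives Δ = (-1.144, 1.089).
Then the next iterate is (a, b)₁ = (1.856, -0.411).
Re-evaluating at (1.856, -0.411): F = (5.05381, 7.40700), so ‖F‖₂ = 8.967.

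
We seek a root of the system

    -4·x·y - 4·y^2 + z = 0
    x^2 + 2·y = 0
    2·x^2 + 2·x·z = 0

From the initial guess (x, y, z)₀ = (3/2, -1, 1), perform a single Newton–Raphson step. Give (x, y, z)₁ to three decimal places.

(1.650, -1.350, -1.900)

At (3/2, -1, 1): F = (3.000, 0.250, 7.500).
Jacobian J = [[-4·y, -4·x - 8·y, 1], [2·x, 2, 0], [4·x + 2·z, 0, 2·x]].
At the point, J = [[4.000, 2.000, 1.000], [3.000, 2.000, 0.000], [8.000, 0.000, 3.000]] (det J = -10.000).
Solving J·Δ = −F gives Δ = (0.150, -0.350, -2.900).
Then the next iterate is (x, y, z)₁ = (1.650, -1.350, -1.900).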